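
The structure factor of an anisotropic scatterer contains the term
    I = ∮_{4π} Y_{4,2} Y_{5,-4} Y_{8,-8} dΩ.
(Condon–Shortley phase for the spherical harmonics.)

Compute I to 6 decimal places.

m-sum = 2 − 4 − 8 = -10 ≠ 0 ⇒ I = 0

0.000000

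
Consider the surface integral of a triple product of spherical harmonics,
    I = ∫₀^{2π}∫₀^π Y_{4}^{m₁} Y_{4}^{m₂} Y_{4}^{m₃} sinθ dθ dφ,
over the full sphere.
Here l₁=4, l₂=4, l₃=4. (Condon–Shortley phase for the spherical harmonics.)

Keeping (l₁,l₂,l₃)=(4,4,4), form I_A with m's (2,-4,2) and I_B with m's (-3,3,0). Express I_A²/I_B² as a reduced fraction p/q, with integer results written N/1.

10/7

Shared (l₁,l₂,l₃)=(4,4,4): N and (l;000)² cancel in I_A²/I_B².
A: Δ = 4!·4!·4!/13! = 1/450450; Racah Σ t=0..0: t=0:+1/2304 = 1/2304; ⇒ 3j(4 4 4; 2 -4 2)² = 5/143, sgn +1
B: Δ = 4!·4!·4!/13! = 1/450450; Racah Σ t=3..4: t=3:−1/3456 t=4:+1/864 = 1/1152; ⇒ 3j(4 4 4; -3 3 0)² = 7/286, sgn +1
I_A²/I_B² = (5/143)/(7/286) = 10/7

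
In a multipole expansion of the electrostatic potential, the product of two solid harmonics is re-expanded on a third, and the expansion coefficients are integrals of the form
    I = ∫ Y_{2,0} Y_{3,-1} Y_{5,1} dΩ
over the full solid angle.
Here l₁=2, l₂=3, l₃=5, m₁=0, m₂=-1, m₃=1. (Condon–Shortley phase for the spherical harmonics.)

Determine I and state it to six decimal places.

m-sum 0 ✓  L=10 even ✓  1≤5≤5 ✓
Π(2lᵢ+1) = 5×7×11 = 385
triangle coeff Δ(2,3,5) = 1/2310
Σ_t [0,0]: t=0:+1/144 = 1/144
(3j)²=10/231 [(2 3 5; 0 0 0)], sign=-1
Σ_t [0,0]: t=0:+1/192 = 1/192
(3j)²=3/77 [(2 3 5; 0 -1 1)], sign=+1
⇒ 4πI² = 50/77
I = (-1)√(50/77/(4π)) = -0.22731846

-0.227318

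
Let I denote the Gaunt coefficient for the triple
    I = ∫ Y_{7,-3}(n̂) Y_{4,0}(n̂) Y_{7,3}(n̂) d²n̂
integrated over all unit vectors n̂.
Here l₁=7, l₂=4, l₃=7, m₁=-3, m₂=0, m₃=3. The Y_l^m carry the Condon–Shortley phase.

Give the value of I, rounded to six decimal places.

0.041060

m-sum 0 ✓  L=18 even ✓  3≤7≤11 ✓
Π(2lᵢ+1) = 15×9×15 = 2025
triangle coeff Δ(7,4,7) = 1/58198140
Σ_t [0,4]: t=0:+1/17418240 t=1:−1/622080 t=2:+1/230400 t=3:−1/622080 t=4:+1/17418240 = 1/806400
(3j)²=2268/230945 [(7 4 7; 0 0 0)], sign=-1
Σ_t [0,4]: t=0:+1/2090188800 t=1:−1/13063680 t=2:+1/1290240 t=3:−1/1088640 t=4:+1/9953280 = -83/696729600
(3j)²=6889/6466460 [(7 4 7; -3 0 3)], sign=-1
⇒ 4πI² = 45198729/2133423721
I = (+1)√(45198729/2133423721/(4π)) = 0.04106006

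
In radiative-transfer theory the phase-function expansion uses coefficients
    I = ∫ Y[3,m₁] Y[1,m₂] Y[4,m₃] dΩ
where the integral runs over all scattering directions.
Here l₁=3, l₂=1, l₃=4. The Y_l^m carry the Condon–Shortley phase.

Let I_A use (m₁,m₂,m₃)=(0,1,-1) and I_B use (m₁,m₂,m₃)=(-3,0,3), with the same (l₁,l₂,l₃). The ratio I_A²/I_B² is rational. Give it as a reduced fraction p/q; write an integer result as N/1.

Shared (l₁,l₂,l₃)=(3,1,4): N and (l;000)² cancel in I_A²/I_B².
A: Δ = 0!·6!·2!/9! = 1/252; Racah Σ t=0..0: t=0:+1/72 = 1/72; ⇒ 3j(3 1 4; 0 1 -1)² = 5/126, sgn -1
B: Δ = 0!·6!·2!/9! = 1/252; Racah Σ t=0..0: t=0:+1/720 = 1/720; ⇒ 3j(3 1 4; -3 0 3)² = 1/36, sgn -1
I_A²/I_B² = (5/126)/(1/36) = 10/7

10/7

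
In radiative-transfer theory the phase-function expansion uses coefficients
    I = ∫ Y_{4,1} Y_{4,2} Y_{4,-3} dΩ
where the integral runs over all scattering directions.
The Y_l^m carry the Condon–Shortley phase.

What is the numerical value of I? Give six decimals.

-0.063661

m-sum 0 ✓  L=12 even ✓  0≤4≤8 ✓
Π(2lᵢ+1) = 9×9×9 = 729
triangle coeff Δ(4,4,4) = 1/450450
Σ_t [0,4]: t=0:+1/13824 t=1:−1/216 t=2:+1/64 t=3:−1/216 t=4:+1/13824 = 5/768
(3j)²=18/1001 [(4 4 4; 0 0 0)], sign=+1
Σ_t [2,3]: t=2:+1/576 t=3:−1/864 = 1/1728
(3j)²=5/1287 [(4 4 4; 1 2 -3)], sign=-1
⇒ 4πI² = 7290/143143
I = (-1)√(7290/143143/(4π)) = -0.06366105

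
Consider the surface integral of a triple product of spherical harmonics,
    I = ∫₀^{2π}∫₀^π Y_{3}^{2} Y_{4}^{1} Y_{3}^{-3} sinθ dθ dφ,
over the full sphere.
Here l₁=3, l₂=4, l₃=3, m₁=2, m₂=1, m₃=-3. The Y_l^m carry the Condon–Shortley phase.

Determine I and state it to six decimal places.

Checks pass: Σm=0; 10 even; l₃=3∈[1,7].
(2·3+1)(2·4+1)(2·3+1) = 441
Δ: 4! 2! 4! / 11! → 1/34650
sum: t=1:−1/72 t=2:+1/16 t=3:−1/72 = 5/144
3j²(3 4 3; 0 0 0) = Δ·Π!·Σ² = 2/77  (sign -1)
sum: t=1:−1/288 = -1/288
3j²(3 4 3; 2 1 -3) = Δ·Π!·Σ² = 5/231  (sign -1)
combine: 4πI² = 441·2/77·5/231 = 30/121
take √, sign +1: I = 0.14046335

0.140463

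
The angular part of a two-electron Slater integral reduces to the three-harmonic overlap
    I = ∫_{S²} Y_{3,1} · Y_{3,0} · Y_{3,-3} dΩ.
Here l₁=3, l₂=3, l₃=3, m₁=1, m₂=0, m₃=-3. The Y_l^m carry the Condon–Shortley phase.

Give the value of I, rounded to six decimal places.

1 + 0 − 3 = -2 ≠ 0: azimuthal integral kills it; I = 0

0.000000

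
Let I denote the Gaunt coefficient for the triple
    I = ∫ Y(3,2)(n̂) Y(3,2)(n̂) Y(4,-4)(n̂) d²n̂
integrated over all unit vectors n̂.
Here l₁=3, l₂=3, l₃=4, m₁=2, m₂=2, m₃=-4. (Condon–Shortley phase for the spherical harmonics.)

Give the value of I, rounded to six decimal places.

0.214561

m-sum 0 ✓  L=10 even ✓  0≤4≤6 ✓
Π(2lᵢ+1) = 7×7×9 = 441
triangle coeff Δ(3,3,4) = 1/34650
Σ_t [0,2]: t=0:+1/72 t=1:−1/16 t=2:+1/72 = -5/144
(3j)²=2/77 [(3 3 4; 0 0 0)], sign=-1
Σ_t [1,1]: t=1:−1/576 = -1/576
(3j)²=5/99 [(3 3 4; 2 2 -4)], sign=-1
⇒ 4πI² = 70/121
I = (+1)√(70/121/(4π)) = 0.21456131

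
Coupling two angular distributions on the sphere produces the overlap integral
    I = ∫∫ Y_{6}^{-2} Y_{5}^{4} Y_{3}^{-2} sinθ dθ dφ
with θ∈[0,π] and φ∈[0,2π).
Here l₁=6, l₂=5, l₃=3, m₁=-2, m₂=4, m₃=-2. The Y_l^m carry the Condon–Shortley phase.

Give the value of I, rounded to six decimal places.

-0.139560

m-sum 0 ✓  L=14 even ✓  1≤3≤11 ✓
Π(2lᵢ+1) = 13×11×7 = 1001
triangle coeff Δ(6,5,3) = 1/675675
Σ_t [3,5]: t=3:−1/8640 t=4:+1/2304 t=5:−1/8640 = 7/34560
(3j)²=7/429 [(6 5 3; 0 0 0)], sign=-1
Σ_t [7,8]: t=7:−1/60480 t=8:+1/967680 = -1/64512
(3j)²=15/1001 [(6 5 3; -2 4 -2)], sign=+1
⇒ 4πI² = 35/143
I = (-1)√(35/143/(4π)) = -0.13956004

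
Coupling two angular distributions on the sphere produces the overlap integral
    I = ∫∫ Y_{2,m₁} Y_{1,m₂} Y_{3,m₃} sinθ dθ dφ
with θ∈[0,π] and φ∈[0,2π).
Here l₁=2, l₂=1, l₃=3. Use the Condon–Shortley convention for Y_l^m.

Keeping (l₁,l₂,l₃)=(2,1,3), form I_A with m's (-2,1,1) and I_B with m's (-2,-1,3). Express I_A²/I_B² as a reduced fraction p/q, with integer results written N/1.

l's match ⇒ only the (l;m) 3-j factors differ between A and B.
A: triangle coeff Δ(2,1,3) = 1/105; Σ_t [0,0]: t=0:+1/48 = 1/48; (3j)²=1/105 [(2 1 3; -2 1 1)], sign=+1
B: triangle coeff Δ(2,1,3) = 1/105; Σ_t [0,0]: t=0:+1/48 = 1/48; (3j)²=1/7 [(2 1 3; -2 -1 3)], sign=+1
I_A²/I_B² = (1/105)/(1/7) = 1/15

1/15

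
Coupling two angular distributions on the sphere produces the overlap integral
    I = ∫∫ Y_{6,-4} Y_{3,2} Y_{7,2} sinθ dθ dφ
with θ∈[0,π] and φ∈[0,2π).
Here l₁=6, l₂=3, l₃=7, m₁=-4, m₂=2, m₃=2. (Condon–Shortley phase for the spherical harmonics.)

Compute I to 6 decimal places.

Rules hold: Σm=0, L=16 even, 3≤7≤9.
N = 13·7·15 = 1365
Δ = 2!·10!·4!/17! = 1/2042040
Racah Σ t=0..2: t=0:+1/207360 t=1:−1/57600 t=2:+1/207360 = -1/129600
⇒ 3j(6 3 7; 0 0 0)² = 168/12155, sgn +1
Racah Σ t=1..2: t=1:−1/8709120 t=2:+1/967680 = 1/1088640
⇒ 3j(6 3 7; -4 2 2)² = 800/51051, sgn -1
4πI² = N·(3j₀)²·(3jₘ)² = 134400/454597
I = -1·√(0.295646/4π) = -0.15338448

-0.153384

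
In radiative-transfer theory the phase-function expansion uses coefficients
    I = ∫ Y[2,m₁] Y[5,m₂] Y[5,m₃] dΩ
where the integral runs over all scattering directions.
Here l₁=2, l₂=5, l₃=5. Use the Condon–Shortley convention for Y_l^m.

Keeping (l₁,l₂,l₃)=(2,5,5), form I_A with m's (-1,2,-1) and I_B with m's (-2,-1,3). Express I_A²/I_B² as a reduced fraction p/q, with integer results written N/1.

l's match ⇒ only the (l;m) 3-j factors differ between A and B.
A: triangle coeff Δ(2,5,5) = 1/38610; Σ_t [1,2]: t=1:−1/2880 t=2:+1/1440 = 1/2880; (3j)²=7/715 [(2 5 5; -1 2 -1)], sign=+1
B: triangle coeff Δ(2,5,5) = 1/38610; Σ_t [2,2]: t=2:+1/5760 = 1/5760; (3j)²=56/2145 [(2 5 5; -2 -1 3)], sign=+1
I_A²/I_B² = (7/715)/(56/2145) = 3/8

3/8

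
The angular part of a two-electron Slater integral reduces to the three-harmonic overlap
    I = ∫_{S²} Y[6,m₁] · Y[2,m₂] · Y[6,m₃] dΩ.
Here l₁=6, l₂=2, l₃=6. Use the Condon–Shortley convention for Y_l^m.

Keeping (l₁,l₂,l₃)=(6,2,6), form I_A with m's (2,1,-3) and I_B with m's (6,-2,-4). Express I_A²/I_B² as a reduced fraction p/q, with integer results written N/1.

Shared (l₁,l₂,l₃)=(6,2,6): N and (l;000)² cancel in I_A²/I_B².
A: Δ = 2!·10!·2!/15! = 1/90090; Racah Σ t=1..2: t=1:−1/60480 t=2:+1/161280 = -1/96768; ⇒ 3j(6 2 6; 2 1 -3)² = 15/1001, sgn +1
B: Δ = 2!·10!·2!/15! = 1/90090; Racah Σ t=0..0: t=0:+1/14515200 = 1/14515200; ⇒ 3j(6 2 6; 6 -2 -4)² = 2/455, sgn +1
I_A²/I_B² = (15/1001)/(2/455) = 75/22

75/22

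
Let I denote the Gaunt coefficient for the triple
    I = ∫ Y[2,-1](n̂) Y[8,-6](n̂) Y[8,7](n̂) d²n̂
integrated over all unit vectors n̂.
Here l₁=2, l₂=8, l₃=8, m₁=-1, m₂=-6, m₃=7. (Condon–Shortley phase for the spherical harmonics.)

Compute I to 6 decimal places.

m-sum 0 ✓  L=18 even ✓  6≤8≤10 ✓
Π(2lᵢ+1) = 5×17×17 = 1445
triangle coeff Δ(2,8,8) = 1/348840
Σ_t [0,2]: t=0:+1/116121600 t=1:−1/25401600 t=2:+1/116121600 = -1/45158400
(3j)²=24/1615 [(2 8 8; 0 0 0)], sign=-1
Σ_t [1,2]: t=1:−1/12454041600 t=2:+1/174356582400 = -1/13412044800
(3j)²=169/7752 [(2 8 8; -1 -6 7)], sign=+1
⇒ 4πI² = 169/361
I = (-1)√(169/361/(4π)) = -0.19301223

-0.193012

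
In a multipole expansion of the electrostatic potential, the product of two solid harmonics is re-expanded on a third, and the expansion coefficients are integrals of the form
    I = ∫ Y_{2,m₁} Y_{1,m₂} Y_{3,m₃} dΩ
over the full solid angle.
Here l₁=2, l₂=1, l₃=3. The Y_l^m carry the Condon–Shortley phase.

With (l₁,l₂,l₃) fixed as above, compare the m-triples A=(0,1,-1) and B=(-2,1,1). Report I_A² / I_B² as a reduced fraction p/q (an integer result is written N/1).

6/1

Shared (l₁,l₂,l₃)=(2,1,3): N and (l;000)² cancel in I_A²/I_B².
A: Δ = 0!·4!·2!/7! = 1/105; Racah Σ t=0..0: t=0:+1/8 = 1/8; ⇒ 3j(2 1 3; 0 1 -1)² = 2/35, sgn +1
B: Δ = 0!·4!·2!/7! = 1/105; Racah Σ t=0..0: t=0:+1/48 = 1/48; ⇒ 3j(2 1 3; -2 1 1)² = 1/105, sgn +1
I_A²/I_B² = (2/35)/(1/105) = 6/1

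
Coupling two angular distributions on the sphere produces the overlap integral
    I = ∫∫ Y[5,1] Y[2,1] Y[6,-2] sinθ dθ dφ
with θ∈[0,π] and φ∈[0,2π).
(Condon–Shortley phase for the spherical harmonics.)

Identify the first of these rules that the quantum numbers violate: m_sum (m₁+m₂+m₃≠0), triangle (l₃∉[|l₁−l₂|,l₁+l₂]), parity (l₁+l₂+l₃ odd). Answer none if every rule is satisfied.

m₁+m₂+m₃ = 1 + 1 − 2 = 0  ✓
triangle: |5−2|=3 ≤ l₃=6 ≤ 5+2=7  ✓
parity: l₁+l₂+l₃ = 13 is odd  ✗

parity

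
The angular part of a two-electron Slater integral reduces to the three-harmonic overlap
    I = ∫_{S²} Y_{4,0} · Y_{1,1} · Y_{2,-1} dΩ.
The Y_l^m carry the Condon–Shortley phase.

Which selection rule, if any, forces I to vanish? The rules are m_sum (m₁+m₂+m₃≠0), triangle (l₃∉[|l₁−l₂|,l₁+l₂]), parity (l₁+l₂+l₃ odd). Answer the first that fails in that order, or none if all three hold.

triangle

Σmᵢ = 0  ✓
l₃∈[|l₁−l₂|,l₁+l₂]=[3,5], have l₃=2  ✗
Σlᵢ = 7 ⇒ odd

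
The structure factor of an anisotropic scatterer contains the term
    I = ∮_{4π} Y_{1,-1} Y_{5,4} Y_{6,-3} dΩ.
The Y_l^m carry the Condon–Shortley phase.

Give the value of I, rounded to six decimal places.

m-sum 0 ✓  L=12 even ✓  4≤6≤6 ✓
Π(2lᵢ+1) = 3×11×13 = 429
triangle coeff Δ(1,5,6) = 1/858
Σ_t [0,0]: t=0:+1/14400 = 1/14400
(3j)²=6/143 [(1 5 6; 0 0 0)], sign=+1
Σ_t [0,0]: t=0:+1/725760 = 1/725760
(3j)²=1/286 [(1 5 6; -1 4 -3)], sign=-1
⇒ 4πI² = 9/143
I = (-1)√(9/143/(4π)) = -0.07076985

-0.070770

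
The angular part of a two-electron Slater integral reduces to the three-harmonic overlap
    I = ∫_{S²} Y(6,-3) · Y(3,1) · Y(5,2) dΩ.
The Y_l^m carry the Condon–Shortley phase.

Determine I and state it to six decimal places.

m-sum 0 ✓  L=14 even ✓  3≤5≤9 ✓
Π(2lᵢ+1) = 13×7×11 = 1001
triangle coeff Δ(6,3,5) = 1/675675
Σ_t [1,3]: t=1:−1/8640 t=2:+1/2304 t=3:−1/8640 = 7/34560
(3j)²=7/429 [(6 3 5; 0 0 0)], sign=-1
Σ_t [2,4]: t=2:+1/40320 t=3:−1/8640 t=4:+1/34560 = -1/16128
(3j)²=18/1001 [(6 3 5; -3 1 2)], sign=+1
⇒ 4πI² = 42/143
I = (-1)√(42/143/(4π)) = -0.15288036

-0.152880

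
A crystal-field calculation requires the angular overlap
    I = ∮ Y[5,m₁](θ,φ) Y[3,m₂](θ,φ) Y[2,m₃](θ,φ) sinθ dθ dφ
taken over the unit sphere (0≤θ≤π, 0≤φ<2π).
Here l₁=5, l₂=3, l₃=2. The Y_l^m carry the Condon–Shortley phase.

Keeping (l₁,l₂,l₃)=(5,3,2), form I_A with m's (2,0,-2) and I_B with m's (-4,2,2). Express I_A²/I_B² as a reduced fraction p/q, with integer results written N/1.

5/18

Same 5,3,2: normalisation and zero-m 3j drop out of the ratio.
A: Δ: 6! 4! 0! / 11! → 1/2310; sum: t=3:−1/864 = -1/864; 3j²(5 3 2; 2 0 -2) = Δ·Π!·Σ² = 1/66  (sign -1)
B: Δ: 6! 4! 0! / 11! → 1/2310; sum: t=5:−1/2880 = -1/2880; 3j²(5 3 2; -4 2 2) = Δ·Π!·Σ² = 3/55  (sign -1)
I_A²/I_B² = (1/66)/(3/55) = 5/18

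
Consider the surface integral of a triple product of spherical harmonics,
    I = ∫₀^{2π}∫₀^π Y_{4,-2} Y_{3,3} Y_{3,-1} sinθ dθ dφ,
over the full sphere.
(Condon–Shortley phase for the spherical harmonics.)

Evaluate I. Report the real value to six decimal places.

-0.188451

Rules hold: Σm=0, L=10 even, 1≤3≤7.
N = 9·7·7 = 441
Δ = 4!·4!·2!/11! = 1/34650
Racah Σ t=1..3: t=1:−1/72 t=2:+1/16 t=3:−1/72 = 5/144
⇒ 3j(4 3 3; 0 0 0)² = 2/77, sgn -1
Racah Σ t=4..4: t=4:+1/192 = 1/192
⇒ 3j(4 3 3; -2 3 -1)² = 3/77, sgn +1
4πI² = N·(3j₀)²·(3jₘ)² = 54/121
I = -1·√(0.446281/4π) = -0.18845135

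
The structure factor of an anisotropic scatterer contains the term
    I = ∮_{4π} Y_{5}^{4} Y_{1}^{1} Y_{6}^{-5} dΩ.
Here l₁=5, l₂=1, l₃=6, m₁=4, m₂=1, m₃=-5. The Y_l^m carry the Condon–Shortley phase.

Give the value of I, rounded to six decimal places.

-0.303018

Checks pass: Σm=0; 12 even; l₃=6∈[4,6].
(2·5+1)(2·1+1)(2·6+1) = 429
Δ: 0! 10! 2! / 13! → 1/858
sum: t=0:+1/14400 = 1/14400
3j²(5 1 6; 0 0 0) = Δ·Π!·Σ² = 6/143  (sign +1)
sum: t=0:+1/725760 = 1/725760
3j²(5 1 6; 4 1 -5) = Δ·Π!·Σ² = 5/78  (sign -1)
combine: 4πI² = 429·6/143·5/78 = 15/13
take √, sign -1: I = -0.30301841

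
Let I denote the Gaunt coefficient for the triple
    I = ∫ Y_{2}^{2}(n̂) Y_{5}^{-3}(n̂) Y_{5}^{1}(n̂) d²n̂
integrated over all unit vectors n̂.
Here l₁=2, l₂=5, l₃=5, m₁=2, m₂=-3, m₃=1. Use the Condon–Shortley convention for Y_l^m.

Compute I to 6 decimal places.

0.171169

Checks pass: Σm=0; 12 even; l₃=5∈[3,7].
(2·2+1)(2·5+1)(2·5+1) = 605
Δ: 2! 2! 8! / 13! → 1/38610
sum: t=0:+1/2880 t=1:−1/576 t=2:+1/2880 = -1/960
3j²(2 5 5; 0 0 0) = Δ·Π!·Σ² = 10/429  (sign +1)
sum: t=0:+1/5760 = 1/5760
3j²(2 5 5; 2 -3 1) = Δ·Π!·Σ² = 56/2145  (sign +1)
combine: 4πI² = 605·10/429·56/2145 = 560/1521
take √, sign +1: I = 0.17116875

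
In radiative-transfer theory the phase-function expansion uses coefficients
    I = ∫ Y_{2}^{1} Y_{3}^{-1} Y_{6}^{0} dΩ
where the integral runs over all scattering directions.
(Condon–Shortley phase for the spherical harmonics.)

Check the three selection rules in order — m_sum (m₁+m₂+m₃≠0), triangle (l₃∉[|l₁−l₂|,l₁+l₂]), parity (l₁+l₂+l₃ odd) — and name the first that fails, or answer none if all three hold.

azimuthal sum: 1 − 1 + 0 = 0  ✓
1 ≤ 6 ≤ 5 (triangle on l)  ✗
L = 2 + 3 + 6 = 11 (odd)

triangle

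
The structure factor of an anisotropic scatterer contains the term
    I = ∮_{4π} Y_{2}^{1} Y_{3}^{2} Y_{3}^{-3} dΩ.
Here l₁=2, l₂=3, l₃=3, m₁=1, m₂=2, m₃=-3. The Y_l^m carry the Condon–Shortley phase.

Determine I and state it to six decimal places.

Checks pass: Σm=0; 8 even; l₃=3∈[1,5].
(2·2+1)(2·3+1)(2·3+1) = 245
Δ: 2! 2! 4! / 9! → 1/3780
sum: t=0:+1/24 t=1:−1/4 t=2:+1/24 = -1/6
3j²(2 3 3; 0 0 0) = Δ·Π!·Σ² = 4/105  (sign +1)
sum: t=1:−1/48 = -1/48
3j²(2 3 3; 1 2 -3) = Δ·Π!·Σ² = 5/84  (sign -1)
combine: 4πI² = 245·4/105·5/84 = 5/9
take √, sign -1: I = -0.21026104

-0.210261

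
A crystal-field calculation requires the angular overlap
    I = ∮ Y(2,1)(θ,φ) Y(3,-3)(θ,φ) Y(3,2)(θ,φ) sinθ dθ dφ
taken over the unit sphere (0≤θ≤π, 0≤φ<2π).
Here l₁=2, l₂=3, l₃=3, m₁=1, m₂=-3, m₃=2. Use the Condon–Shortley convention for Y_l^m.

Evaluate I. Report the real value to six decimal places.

-0.210261

Checks pass: Σm=0; 8 even; l₃=3∈[1,5].
(2·2+1)(2·3+1)(2·3+1) = 245
Δ: 2! 2! 4! / 9! → 1/3780
sum: t=0:+1/24 t=1:−1/4 t=2:+1/24 = -1/6
3j²(2 3 3; 0 0 0) = Δ·Π!·Σ² = 4/105  (sign +1)
sum: t=0:+1/48 = 1/48
3j²(2 3 3; 1 -3 2) = Δ·Π!·Σ² = 5/84  (sign -1)
combine: 4πI² = 245·4/105·5/84 = 5/9
take √, sign -1: I = -0.21026104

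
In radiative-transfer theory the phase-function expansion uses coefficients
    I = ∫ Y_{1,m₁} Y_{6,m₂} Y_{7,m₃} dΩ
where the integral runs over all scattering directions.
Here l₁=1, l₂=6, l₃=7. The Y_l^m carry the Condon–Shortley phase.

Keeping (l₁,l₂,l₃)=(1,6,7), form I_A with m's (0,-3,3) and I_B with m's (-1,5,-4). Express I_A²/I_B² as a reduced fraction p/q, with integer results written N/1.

l's match ⇒ only the (l;m) 3-j factors differ between A and B.
A: triangle coeff Δ(1,6,7) = 1/1365; Σ_t [0,0]: t=0:+1/2177280 = 1/2177280; (3j)²=8/273 [(1 6 7; 0 -3 3)], sign=+1
B: triangle coeff Δ(1,6,7) = 1/1365; Σ_t [0,0]: t=0:+1/79833600 = 1/79833600; (3j)²=1/455 [(1 6 7; -1 5 -4)], sign=-1
I_A²/I_B² = (8/273)/(1/455) = 40/3

40/3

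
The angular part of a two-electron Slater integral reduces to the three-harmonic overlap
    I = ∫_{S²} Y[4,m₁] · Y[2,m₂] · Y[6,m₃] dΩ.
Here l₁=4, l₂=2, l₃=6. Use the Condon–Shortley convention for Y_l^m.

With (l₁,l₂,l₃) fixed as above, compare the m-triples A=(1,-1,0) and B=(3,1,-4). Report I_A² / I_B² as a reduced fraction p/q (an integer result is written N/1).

Same 4,2,6: normalisation and zero-m 3j drop out of the ratio.
A: Δ: 0! 8! 4! / 13! → 1/6435; sum: t=0:+1/4320 = 1/4320; 3j²(4 2 6; 1 -1 0) = Δ·Π!·Σ² = 8/429  (sign +1)
B: Δ: 0! 8! 4! / 13! → 1/6435; sum: t=0:+1/30240 = 1/30240; 3j²(4 2 6; 3 1 -4) = Δ·Π!·Σ² = 16/429  (sign +1)
I_A²/I_B² = (8/429)/(16/429) = 1/2

1/2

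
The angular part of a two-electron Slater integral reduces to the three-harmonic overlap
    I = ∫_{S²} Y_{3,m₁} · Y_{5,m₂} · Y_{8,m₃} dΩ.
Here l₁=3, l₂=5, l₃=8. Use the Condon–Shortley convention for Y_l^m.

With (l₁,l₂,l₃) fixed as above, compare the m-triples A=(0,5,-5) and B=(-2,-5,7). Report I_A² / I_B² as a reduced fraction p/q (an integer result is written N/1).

2/21

Shared (l₁,l₂,l₃)=(3,5,8): N and (l;000)² cancel in I_A²/I_B².
A: Δ = 0!·6!·10!/17! = 1/136136; Racah Σ t=0..0: t=0:+1/130636800 = 1/130636800; ⇒ 3j(3 5 8; 0 5 -5)² = 1/476, sgn -1
B: Δ = 0!·6!·10!/17! = 1/136136; Racah Σ t=0..0: t=0:+1/435456000 = 1/435456000; ⇒ 3j(3 5 8; -2 -5 7)² = 3/136, sgn -1
I_A²/I_B² = (1/476)/(3/136) = 2/21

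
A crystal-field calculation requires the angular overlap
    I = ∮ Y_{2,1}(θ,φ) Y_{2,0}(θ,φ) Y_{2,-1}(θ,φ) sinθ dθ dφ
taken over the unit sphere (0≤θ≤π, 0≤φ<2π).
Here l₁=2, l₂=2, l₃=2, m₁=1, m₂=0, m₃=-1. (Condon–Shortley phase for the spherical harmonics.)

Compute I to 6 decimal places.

Rules hold: Σm=0, L=6 even, 0≤2≤4.
N = 5·5·5 = 125
Δ = 2!·2!·2!/7! = 1/630
Racah Σ t=0..2: t=0:+1/8 t=1:−1/1 t=2:+1/8 = -3/4
⇒ 3j(2 2 2; 0 0 0)² = 2/35, sgn -1
Racah Σ t=0..1: t=0:+1/4 t=1:−1/2 = -1/4
⇒ 3j(2 2 2; 1 0 -1)² = 1/70, sgn +1
4πI² = N·(3j₀)²·(3jₘ)² = 5/49
I = -1·√(0.102041/4π) = -0.09011188

-0.090112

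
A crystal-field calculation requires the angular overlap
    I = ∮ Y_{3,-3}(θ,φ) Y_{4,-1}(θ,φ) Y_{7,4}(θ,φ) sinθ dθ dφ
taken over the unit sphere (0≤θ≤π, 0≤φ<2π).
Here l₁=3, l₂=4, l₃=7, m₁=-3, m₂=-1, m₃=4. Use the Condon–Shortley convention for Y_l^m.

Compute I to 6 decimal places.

0.144828

Rules hold: Σm=0, L=14 even, 1≤7≤7.
N = 7·9·15 = 945
Δ = 0!·6!·8!/15! = 1/45045
Racah Σ t=0..0: t=0:+1/20736 = 1/20736
⇒ 3j(3 4 7; 0 0 0)² = 35/1287, sgn -1
Racah Σ t=0..0: t=0:+1/518400 = 1/518400
⇒ 3j(3 4 7; -3 -1 4)² = 2/195, sgn -1
4πI² = N·(3j₀)²·(3jₘ)² = 490/1859
I = +1·√(0.263583/4π) = 0.14482829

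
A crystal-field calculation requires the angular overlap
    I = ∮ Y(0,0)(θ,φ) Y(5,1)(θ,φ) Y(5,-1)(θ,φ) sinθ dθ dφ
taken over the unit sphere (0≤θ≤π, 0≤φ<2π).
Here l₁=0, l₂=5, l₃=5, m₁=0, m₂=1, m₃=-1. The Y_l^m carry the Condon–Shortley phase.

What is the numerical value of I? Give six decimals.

-0.282095

m-sum 0 ✓  L=10 even ✓  5≤5≤5 ✓
Π(2lᵢ+1) = 1×11×11 = 121
triangle coeff Δ(0,5,5) = 1/11
Σ_t [0,0]: t=0:+1/14400 = 1/14400
(3j)²=1/11 [(0 5 5; 0 0 0)], sign=-1
Σ_t [0,0]: t=0:+1/17280 = 1/17280
(3j)²=1/11 [(0 5 5; 0 1 -1)], sign=+1
⇒ 4πI² = 1/1
I = (-1)√(1/1/(4π)) = -0.28209479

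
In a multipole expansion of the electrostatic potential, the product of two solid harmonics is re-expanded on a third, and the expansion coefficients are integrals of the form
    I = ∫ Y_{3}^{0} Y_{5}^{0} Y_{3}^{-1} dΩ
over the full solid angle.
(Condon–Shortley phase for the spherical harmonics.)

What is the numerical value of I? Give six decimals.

0.000000

Σmᵢ = -1 ≠ 0, so the φ-integral vanishes; I = 0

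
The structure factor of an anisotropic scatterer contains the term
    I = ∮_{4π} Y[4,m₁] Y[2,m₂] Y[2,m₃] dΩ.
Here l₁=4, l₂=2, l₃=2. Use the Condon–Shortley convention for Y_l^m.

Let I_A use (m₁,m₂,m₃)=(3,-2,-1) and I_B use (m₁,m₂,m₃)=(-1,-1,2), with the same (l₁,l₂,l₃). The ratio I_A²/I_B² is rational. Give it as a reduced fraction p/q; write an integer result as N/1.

7/1

Shared (l₁,l₂,l₃)=(4,2,2): N and (l;000)² cancel in I_A²/I_B².
A: Δ = 4!·4!·0!/9! = 1/630; Racah Σ t=0..0: t=0:+1/144 = 1/144; ⇒ 3j(4 2 2; 3 -2 -1)² = 1/18, sgn -1
B: Δ = 4!·4!·0!/9! = 1/630; Racah Σ t=1..1: t=1:−1/144 = -1/144; ⇒ 3j(4 2 2; -1 -1 2)² = 1/126, sgn -1
I_A²/I_B² = (1/18)/(1/126) = 7/1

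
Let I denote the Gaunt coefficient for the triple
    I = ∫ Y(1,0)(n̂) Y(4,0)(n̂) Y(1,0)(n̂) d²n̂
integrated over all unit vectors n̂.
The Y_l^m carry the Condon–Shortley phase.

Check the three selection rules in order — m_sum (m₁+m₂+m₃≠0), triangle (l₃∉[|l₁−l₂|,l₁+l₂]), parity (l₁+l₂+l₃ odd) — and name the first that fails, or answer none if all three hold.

triangle

azimuthal sum: 0 + 0 + 0 = 0  ✓
3 ≤ 1 ≤ 5 (triangle on l)  ✗
L = 1 + 4 + 1 = 6 (even)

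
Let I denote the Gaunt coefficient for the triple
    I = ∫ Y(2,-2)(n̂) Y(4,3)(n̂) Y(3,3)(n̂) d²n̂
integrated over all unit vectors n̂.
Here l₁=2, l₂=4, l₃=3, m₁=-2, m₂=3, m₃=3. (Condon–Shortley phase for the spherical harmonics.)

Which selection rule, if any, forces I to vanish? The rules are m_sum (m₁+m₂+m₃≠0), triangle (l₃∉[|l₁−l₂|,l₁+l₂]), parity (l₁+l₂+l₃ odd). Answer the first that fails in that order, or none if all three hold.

m_sum

azimuthal sum: -2 + 3 + 3 = 4  ✗
2 ≤ 3 ≤ 6 (triangle on l)
L = 2 + 4 + 3 = 9 (odd)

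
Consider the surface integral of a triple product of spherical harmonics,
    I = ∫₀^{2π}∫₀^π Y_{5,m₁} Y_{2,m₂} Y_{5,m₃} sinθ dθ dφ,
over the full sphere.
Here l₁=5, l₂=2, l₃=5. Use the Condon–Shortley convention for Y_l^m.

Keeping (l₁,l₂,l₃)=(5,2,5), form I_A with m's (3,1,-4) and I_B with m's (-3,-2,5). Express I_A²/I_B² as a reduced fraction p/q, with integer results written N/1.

Same 5,2,5: normalisation and zero-m 3j drop out of the ratio.
A: Δ: 2! 8! 2! / 13! → 1/38610; sum: t=1:−1/10080 t=2:+1/80640 = -1/11520; 3j²(5 2 5; 3 1 -4) = Δ·Π!·Σ² = 49/1430  (sign +1)
B: Δ: 2! 8! 2! / 13! → 1/38610; sum: t=0:+1/161280 = 1/161280; 3j²(5 2 5; -3 -2 5) = Δ·Π!·Σ² = 1/143  (sign +1)
I_A²/I_B² = (49/1430)/(1/143) = 49/10

49/10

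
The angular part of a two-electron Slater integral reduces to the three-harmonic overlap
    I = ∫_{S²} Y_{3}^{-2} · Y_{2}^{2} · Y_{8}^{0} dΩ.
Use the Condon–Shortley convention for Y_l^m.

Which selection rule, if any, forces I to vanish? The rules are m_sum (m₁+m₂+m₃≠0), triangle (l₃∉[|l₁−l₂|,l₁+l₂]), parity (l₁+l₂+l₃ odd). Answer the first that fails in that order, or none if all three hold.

Σmᵢ = 0  ✓
l₃∈[|l₁−l₂|,l₁+l₂]=[1,5], have l₃=8  ✗
Σlᵢ = 13 ⇒ odd

triangle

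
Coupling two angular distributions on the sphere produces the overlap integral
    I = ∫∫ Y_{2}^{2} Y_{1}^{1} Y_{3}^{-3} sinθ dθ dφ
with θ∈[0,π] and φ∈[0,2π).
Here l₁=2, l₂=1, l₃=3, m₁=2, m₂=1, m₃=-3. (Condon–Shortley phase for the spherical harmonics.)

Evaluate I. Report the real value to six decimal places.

-0.319865

Rules hold: Σm=0, L=6 even, 1≤3≤3.
N = 5·3·7 = 105
Δ = 0!·4!·2!/7! = 1/105
Racah Σ t=0..0: t=0:+1/4 = 1/4
⇒ 3j(2 1 3; 0 0 0)² = 3/35, sgn -1
Racah Σ t=0..0: t=0:+1/48 = 1/48
⇒ 3j(2 1 3; 2 1 -3)² = 1/7, sgn +1
4πI² = N·(3j₀)²·(3jₘ)² = 9/7
I = -1·√(1.28571/4π) = -0.31986543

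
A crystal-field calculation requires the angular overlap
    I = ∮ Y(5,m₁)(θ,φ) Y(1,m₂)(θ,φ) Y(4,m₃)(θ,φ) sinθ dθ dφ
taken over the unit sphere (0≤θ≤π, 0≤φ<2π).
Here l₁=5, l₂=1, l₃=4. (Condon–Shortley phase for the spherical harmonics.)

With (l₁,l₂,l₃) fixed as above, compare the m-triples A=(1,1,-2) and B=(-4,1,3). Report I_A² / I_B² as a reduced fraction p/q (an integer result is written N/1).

1/6

l's match ⇒ only the (l;m) 3-j factors differ between A and B.
A: triangle coeff Δ(5,1,4) = 1/495; Σ_t [2,2]: t=2:+1/2880 = 1/2880; (3j)²=2/165 [(5 1 4; 1 1 -2)], sign=+1
B: triangle coeff Δ(5,1,4) = 1/495; Σ_t [2,2]: t=2:+1/10080 = 1/10080; (3j)²=4/55 [(5 1 4; -4 1 3)], sign=-1
I_A²/I_B² = (2/165)/(4/55) = 1/6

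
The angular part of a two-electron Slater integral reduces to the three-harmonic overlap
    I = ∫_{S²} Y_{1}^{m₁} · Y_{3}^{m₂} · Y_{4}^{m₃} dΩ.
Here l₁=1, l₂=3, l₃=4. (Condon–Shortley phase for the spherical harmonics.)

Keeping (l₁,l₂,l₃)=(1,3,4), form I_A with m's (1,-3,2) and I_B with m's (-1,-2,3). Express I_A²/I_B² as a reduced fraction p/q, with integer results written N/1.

1/21

Same 1,3,4: normalisation and zero-m 3j drop out of the ratio.
A: Δ: 0! 2! 6! / 9! → 1/252; sum: t=0:+1/1440 = 1/1440; 3j²(1 3 4; 1 -3 2) = Δ·Π!·Σ² = 1/252  (sign +1)
B: Δ: 0! 2! 6! / 9! → 1/252; sum: t=0:+1/240 = 1/240; 3j²(1 3 4; -1 -2 3) = Δ·Π!·Σ² = 1/12  (sign -1)
I_A²/I_B² = (1/252)/(1/12) = 1/21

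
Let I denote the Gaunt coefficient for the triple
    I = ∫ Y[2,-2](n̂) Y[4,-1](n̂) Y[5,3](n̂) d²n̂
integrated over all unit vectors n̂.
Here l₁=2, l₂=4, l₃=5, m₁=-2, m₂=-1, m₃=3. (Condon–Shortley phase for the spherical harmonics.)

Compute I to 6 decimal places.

L=11 odd ⇒ parity kills the (l;000) factor ⇒ I = 0

0.000000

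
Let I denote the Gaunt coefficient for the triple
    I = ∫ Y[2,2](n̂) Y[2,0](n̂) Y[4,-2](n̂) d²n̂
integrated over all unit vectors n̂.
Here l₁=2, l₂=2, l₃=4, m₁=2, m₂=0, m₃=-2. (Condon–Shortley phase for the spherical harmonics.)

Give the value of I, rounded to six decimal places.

0.156078

Checks pass: Σm=0; 8 even; l₃=4∈[0,4].
(2·2+1)(2·2+1)(2·4+1) = 225
Δ: 0! 4! 4! / 9! → 1/630
sum: t=0:+1/16 = 1/16
3j²(2 2 4; 0 0 0) = Δ·Π!·Σ² = 2/35  (sign +1)
sum: t=0:+1/96 = 1/96
3j²(2 2 4; 2 0 -2) = Δ·Π!·Σ² = 1/42  (sign +1)
combine: 4πI² = 225·2/35·1/42 = 15/49
take √, sign +1: I = 0.15607835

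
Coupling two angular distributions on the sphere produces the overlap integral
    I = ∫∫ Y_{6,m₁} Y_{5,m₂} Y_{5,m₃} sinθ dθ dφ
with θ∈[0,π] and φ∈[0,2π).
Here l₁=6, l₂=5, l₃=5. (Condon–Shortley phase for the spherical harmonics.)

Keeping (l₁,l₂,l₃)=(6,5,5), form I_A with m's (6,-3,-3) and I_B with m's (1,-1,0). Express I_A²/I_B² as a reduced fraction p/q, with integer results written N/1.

33/5

Same 6,5,5: normalisation and zero-m 3j drop out of the ratio.
A: Δ: 6! 6! 4! / 17! → 1/28588560; sum: t=0:+1/2073600 = 1/2073600; 3j²(6 5 5; 6 -3 -3) = Δ·Π!·Σ² = 28/1105  (sign +1)
B: Δ: 6! 6! 4! / 17! → 1/28588560; sum: t=0:+1/2073600 t=1:−1/34560 t=2:+1/6912 t=3:−1/10368 t=4:+1/138240 = 7/259200; 3j²(6 5 5; 1 -1 0) = Δ·Π!·Σ² = 28/7293  (sign -1)
I_A²/I_B² = (28/1105)/(28/7293) = 33/5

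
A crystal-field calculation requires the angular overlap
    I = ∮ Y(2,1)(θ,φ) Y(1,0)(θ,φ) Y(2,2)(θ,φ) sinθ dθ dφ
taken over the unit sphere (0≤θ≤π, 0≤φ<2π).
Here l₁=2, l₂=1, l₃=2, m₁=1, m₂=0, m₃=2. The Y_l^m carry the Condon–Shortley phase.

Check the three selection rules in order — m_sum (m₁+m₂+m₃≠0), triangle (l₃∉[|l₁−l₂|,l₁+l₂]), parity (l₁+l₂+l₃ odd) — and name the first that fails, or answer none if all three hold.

m_sum

Σmᵢ = 3  ✗
l₃∈[|l₁−l₂|,l₁+l₂]=[1,3], have l₃=2
Σlᵢ = 5 ⇒ odd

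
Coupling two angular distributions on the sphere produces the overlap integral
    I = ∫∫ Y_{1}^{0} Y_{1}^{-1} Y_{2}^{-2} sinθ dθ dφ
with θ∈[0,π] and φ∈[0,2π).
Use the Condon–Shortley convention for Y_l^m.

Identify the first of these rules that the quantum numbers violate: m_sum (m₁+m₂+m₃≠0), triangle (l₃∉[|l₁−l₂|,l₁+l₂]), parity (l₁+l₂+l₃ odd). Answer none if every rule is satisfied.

m_sum

azimuthal sum: 0 − 1 − 2 = -3  ✗
0 ≤ 2 ≤ 2 (triangle on l)
L = 1 + 1 + 2 = 4 (even)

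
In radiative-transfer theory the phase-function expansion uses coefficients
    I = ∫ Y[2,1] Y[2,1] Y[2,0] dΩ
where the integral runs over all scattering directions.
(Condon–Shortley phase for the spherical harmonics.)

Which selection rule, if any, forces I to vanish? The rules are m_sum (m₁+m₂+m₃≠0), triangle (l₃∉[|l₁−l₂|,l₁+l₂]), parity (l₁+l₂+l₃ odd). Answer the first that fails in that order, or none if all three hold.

m_sum

m₁+m₂+m₃ = 1 + 1 + 0 = 2  ✗
triangle: |2−2|=0 ≤ l₃=2 ≤ 2+2=4
parity: l₁+l₂+l₃ = 6 is even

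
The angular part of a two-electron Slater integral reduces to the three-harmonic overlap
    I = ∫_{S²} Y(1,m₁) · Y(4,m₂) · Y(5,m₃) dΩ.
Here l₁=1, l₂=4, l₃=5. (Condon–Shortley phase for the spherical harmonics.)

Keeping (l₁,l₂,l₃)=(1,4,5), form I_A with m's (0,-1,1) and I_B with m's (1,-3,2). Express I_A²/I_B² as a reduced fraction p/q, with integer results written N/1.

8/1

l's match ⇒ only the (l;m) 3-j factors differ between A and B.
A: triangle coeff Δ(1,4,5) = 1/495; Σ_t [0,0]: t=0:+1/720 = 1/720; (3j)²=8/165 [(1 4 5; 0 -1 1)], sign=+1
B: triangle coeff Δ(1,4,5) = 1/495; Σ_t [0,0]: t=0:+1/10080 = 1/10080; (3j)²=1/165 [(1 4 5; 1 -3 2)], sign=-1
I_A²/I_B² = (8/165)/(1/165) = 8/1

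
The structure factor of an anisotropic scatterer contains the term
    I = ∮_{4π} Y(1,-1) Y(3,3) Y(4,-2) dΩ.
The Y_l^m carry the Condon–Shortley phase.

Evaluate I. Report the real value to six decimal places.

Rules hold: Σm=0, L=8 even, 2≤4≤4.
N = 3·7·9 = 189
Δ = 0!·2!·6!/9! = 1/252
Racah Σ t=0..0: t=0:+1/36 = 1/36
⇒ 3j(1 3 4; 0 0 0)² = 4/63, sgn +1
Racah Σ t=0..0: t=0:+1/1440 = 1/1440
⇒ 3j(1 3 4; -1 3 -2)² = 1/252, sgn +1
4πI² = N·(3j₀)²·(3jₘ)² = 1/21
I = +1·√(0.047619/4π) = 0.06155813

0.061558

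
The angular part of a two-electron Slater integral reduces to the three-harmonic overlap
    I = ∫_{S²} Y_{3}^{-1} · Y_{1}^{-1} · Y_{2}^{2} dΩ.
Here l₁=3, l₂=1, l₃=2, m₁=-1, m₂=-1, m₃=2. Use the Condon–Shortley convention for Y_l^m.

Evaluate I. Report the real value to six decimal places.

m-sum 0 ✓  L=6 even ✓  2≤2≤4 ✓
Π(2lᵢ+1) = 7×3×5 = 105
triangle coeff Δ(3,1,2) = 1/105
Σ_t [1,1]: t=1:−1/4 = -1/4
(3j)²=3/35 [(3 1 2; 0 0 0)], sign=-1
Σ_t [0,0]: t=0:+1/48 = 1/48
(3j)²=1/105 [(3 1 2; -1 -1 2)], sign=+1
⇒ 4πI² = 3/35
I = (-1)√(3/35/(4π)) = -0.08258890

-0.082589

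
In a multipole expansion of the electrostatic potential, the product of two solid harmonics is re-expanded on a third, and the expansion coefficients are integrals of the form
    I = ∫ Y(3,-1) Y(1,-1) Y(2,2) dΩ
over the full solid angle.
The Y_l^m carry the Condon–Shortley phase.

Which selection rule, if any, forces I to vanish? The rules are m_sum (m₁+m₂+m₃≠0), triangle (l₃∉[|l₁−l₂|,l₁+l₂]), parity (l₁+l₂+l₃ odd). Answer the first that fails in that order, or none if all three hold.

none

m₁+m₂+m₃ = -1 − 1 + 2 = 0  ✓
triangle: |3−1|=2 ≤ l₃=2 ≤ 3+1=4  ✓
parity: l₁+l₂+l₃ = 6 is even  ✓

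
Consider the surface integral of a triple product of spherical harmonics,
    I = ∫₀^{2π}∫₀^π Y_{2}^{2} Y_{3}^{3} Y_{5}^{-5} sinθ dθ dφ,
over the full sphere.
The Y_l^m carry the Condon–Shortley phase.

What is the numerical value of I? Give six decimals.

Checks pass: Σm=0; 10 even; l₃=5∈[1,5].
(2·2+1)(2·3+1)(2·5+1) = 385
Δ: 0! 4! 6! / 11! → 1/2310
sum: t=0:+1/144 = 1/144
3j²(2 3 5; 0 0 0) = Δ·Π!·Σ² = 10/231  (sign -1)
sum: t=0:+1/17280 = 1/17280
3j²(2 3 5; 2 3 -5) = Δ·Π!·Σ² = 1/11  (sign +1)
combine: 4πI² = 385·10/231·1/11 = 50/33
take √, sign -1: I = -0.34723469

-0.347235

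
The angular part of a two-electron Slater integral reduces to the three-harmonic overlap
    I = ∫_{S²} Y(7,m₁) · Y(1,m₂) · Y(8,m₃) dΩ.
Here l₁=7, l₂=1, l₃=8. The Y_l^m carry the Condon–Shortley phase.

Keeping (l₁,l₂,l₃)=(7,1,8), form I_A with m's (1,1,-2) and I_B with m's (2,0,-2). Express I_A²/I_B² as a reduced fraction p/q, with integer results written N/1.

Same 7,1,8: normalisation and zero-m 3j drop out of the ratio.
A: Δ: 0! 14! 2! / 17! → 1/2040; sum: t=0:+1/58060800 = 1/58060800; 3j²(7 1 8; 1 1 -2) = Δ·Π!·Σ² = 3/136  (sign +1)
B: Δ: 0! 14! 2! / 17! → 1/2040; sum: t=0:+1/43545600 = 1/43545600; 3j²(7 1 8; 2 0 -2) = Δ·Π!·Σ² = 1/34  (sign +1)
I_A²/I_B² = (3/136)/(1/34) = 3/4

3/4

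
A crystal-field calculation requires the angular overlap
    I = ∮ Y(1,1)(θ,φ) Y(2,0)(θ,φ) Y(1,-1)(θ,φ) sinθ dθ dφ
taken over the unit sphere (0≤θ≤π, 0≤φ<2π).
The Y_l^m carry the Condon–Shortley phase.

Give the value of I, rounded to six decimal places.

0.126157

Checks pass: Σm=0; 4 even; l₃=1∈[1,3].
(2·1+1)(2·2+1)(2·1+1) = 45
Δ: 2! 0! 2! / 5! → 1/30
sum: t=1:−1/1 = -1/1
3j²(1 2 1; 0 0 0) = Δ·Π!·Σ² = 2/15  (sign +1)
sum: t=0:+1/4 = 1/4
3j²(1 2 1; 1 0 -1) = Δ·Π!·Σ² = 1/30  (sign +1)
combine: 4πI² = 45·2/15·1/30 = 1/5
take √, sign +1: I = 0.12615663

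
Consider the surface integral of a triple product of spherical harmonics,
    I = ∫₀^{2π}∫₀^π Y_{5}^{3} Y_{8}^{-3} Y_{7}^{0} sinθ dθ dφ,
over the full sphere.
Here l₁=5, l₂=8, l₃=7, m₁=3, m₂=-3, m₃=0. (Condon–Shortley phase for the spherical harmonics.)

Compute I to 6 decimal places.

0.126135

Checks pass: Σm=0; 20 even; l₃=7∈[3,13].
(2·5+1)(2·8+1)(2·7+1) = 2805
Δ: 6! 4! 10! / 21! → 1/814773960
sum: t=1:−1/87091200 t=2:+1/4976640 t=3:−1/2073600 t=4:+1/4976640 t=5:−1/87091200 = -1/9676800
3j²(5 8 7; 0 0 0) = Δ·Π!·Σ² = 360/46189  (sign +1)
sum: t=0:+1/41472000 t=1:−1/12441600 t=2:+1/34836480 = -1/36288000
3j²(5 8 7; 3 -3 0) = Δ·Π!·Σ² = 192/20995  (sign +1)
combine: 4πI² = 2805·360/46189·192/20995 = 207360/1037153
take √, sign +1: I = 0.12613516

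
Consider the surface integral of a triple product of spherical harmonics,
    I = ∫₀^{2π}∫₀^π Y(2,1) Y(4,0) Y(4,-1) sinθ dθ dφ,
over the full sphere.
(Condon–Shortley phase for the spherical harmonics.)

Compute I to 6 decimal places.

-0.044869

Checks pass: Σm=0; 10 even; l₃=4∈[2,6].
(2·2+1)(2·4+1)(2·4+1) = 405
Δ: 2! 2! 6! / 11! → 1/13860
sum: t=0:+1/192 t=1:−1/36 t=2:+1/192 = -5/288
3j²(2 4 4; 0 0 0) = Δ·Π!·Σ² = 20/693  (sign -1)
sum: t=0:+1/96 t=1:−1/72 = -1/288
3j²(2 4 4; 1 0 -1) = Δ·Π!·Σ² = 1/462  (sign +1)
combine: 4πI² = 405·20/693·1/462 = 150/5929
take √, sign -1: I = -0.04486937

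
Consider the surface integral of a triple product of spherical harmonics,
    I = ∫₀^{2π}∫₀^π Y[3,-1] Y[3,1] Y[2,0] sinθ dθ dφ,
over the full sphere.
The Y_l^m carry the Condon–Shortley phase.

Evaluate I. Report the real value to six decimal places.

-0.126157

Checks pass: Σm=0; 8 even; l₃=2∈[0,6].
(2·3+1)(2·3+1)(2·2+1) = 245
Δ: 4! 2! 2! / 9! → 1/3780
sum: t=1:−1/24 t=2:+1/4 t=3:−1/24 = 1/6
3j²(3 3 2; 0 0 0) = Δ·Π!·Σ² = 4/105  (sign +1)
sum: t=2:+1/16 t=3:−1/6 t=4:+1/96 = -3/32
3j²(3 3 2; -1 1 0) = Δ·Π!·Σ² = 3/140  (sign -1)
combine: 4πI² = 245·4/105·3/140 = 1/5
take √, sign -1: I = -0.12615663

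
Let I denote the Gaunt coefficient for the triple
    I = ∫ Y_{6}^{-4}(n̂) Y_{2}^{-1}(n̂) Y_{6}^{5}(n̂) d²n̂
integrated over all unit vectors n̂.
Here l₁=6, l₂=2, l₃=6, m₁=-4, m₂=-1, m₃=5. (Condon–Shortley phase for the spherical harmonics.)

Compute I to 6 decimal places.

Checks pass: Σm=0; 14 even; l₃=6∈[4,8].
(2·6+1)(2·2+1)(2·6+1) = 845
Δ: 2! 10! 2! / 15! → 1/90090
sum: t=0:+1/69120 t=1:−1/14400 t=2:+1/69120 = -7/172800
3j²(6 2 6; 0 0 0) = Δ·Π!·Σ² = 14/715  (sign -1)
sum: t=0:+1/7257600 t=1:−1/725760 = -1/806400
3j²(6 2 6; -4 -1 5) = Δ·Π!·Σ² = 27/910  (sign +1)
combine: 4πI² = 845·14/715·27/910 = 27/55
take √, sign -1: I = -0.19764945

-0.197649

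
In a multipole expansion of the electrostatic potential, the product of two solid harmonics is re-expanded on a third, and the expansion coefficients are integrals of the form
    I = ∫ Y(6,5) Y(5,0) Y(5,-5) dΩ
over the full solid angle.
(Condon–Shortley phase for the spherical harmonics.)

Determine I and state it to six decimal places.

-0.152641

Checks pass: Σm=0; 16 even; l₃=5∈[1,11].
(2·6+1)(2·5+1)(2·5+1) = 1573
Δ: 6! 6! 4! / 17! → 1/28588560
sum: t=1:−1/345600 t=2:+1/13824 t=3:−1/5184 t=4:+1/13824 t=5:−1/345600 = -7/129600
3j²(6 5 5; 0 0 0) = Δ·Π!·Σ² = 80/7293  (sign +1)
sum: t=1:−1/2073600 = -1/2073600
3j²(6 5 5; 5 0 -5) = Δ·Π!·Σ² = 15/884  (sign -1)
combine: 4πI² = 1573·80/7293·15/884 = 1100/3757
take √, sign -1: I = -0.15264086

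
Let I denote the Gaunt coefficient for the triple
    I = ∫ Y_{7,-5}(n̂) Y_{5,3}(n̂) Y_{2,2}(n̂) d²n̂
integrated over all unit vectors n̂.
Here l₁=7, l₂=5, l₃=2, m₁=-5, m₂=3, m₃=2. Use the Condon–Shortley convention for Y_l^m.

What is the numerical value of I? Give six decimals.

-0.252127

Checks pass: Σm=0; 14 even; l₃=2∈[2,12].
(2·7+1)(2·5+1)(2·2+1) = 825
Δ: 10! 4! 0! / 15! → 1/15015
sum: t=5:−1/57600 = -1/57600
3j²(7 5 2; 0 0 0) = Δ·Π!·Σ² = 21/715  (sign -1)
sum: t=8:+1/1935360 = 1/1935360
3j²(7 5 2; -5 3 2) = Δ·Π!·Σ² = 3/91  (sign +1)
combine: 4πI² = 825·21/715·3/91 = 135/169
take √, sign -1: I = -0.25212656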